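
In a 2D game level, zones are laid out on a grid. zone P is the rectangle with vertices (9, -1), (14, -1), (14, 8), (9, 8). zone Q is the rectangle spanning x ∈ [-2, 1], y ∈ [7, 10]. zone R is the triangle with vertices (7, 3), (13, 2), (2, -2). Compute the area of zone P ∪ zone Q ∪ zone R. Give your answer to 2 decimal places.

67.26

By inclusion–exclusion:
Individual areas: |zone P| = 45, |zone Q| = 9, |zone R| = 17.5.
|zone P∩zone Q| = 0 (no overlap).
|zone P∩zone R| = 4.2424.
|zone Q∩zone R| = 0.
|zone P∩zone Q∩zone R| = 0.
|zone P ∪ zone Q ∪ zone R| = 71.5 − 4.2424 + 0 = 67.26.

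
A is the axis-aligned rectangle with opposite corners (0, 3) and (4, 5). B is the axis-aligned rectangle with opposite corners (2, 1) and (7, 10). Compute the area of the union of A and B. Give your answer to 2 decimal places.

49.00

By inclusion–exclusion:
Individual areas: |A| = 8, |B| = 45.
|A∩B|: x∈[2,4], y∈[3,5] → 2·2 = 4.
|A ∪ B| = 53 − 4 = 49.00.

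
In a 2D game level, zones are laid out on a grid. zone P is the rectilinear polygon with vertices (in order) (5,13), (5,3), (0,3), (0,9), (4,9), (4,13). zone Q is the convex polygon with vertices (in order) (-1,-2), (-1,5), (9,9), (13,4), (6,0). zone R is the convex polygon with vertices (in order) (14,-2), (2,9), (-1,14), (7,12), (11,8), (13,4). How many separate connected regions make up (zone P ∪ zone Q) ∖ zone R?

2

(zone P ∪ zone Q) ∖ zone R splits into 2 disjoint pieces (area 68.424, area 0.375).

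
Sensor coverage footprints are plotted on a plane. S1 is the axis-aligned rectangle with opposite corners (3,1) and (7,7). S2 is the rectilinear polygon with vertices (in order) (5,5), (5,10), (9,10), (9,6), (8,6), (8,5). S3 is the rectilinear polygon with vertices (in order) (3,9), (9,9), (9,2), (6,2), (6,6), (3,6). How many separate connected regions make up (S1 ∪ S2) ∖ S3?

2

(S1 ∪ S2) ∖ S3 splits into 2 disjoint pieces (area 16, area 4).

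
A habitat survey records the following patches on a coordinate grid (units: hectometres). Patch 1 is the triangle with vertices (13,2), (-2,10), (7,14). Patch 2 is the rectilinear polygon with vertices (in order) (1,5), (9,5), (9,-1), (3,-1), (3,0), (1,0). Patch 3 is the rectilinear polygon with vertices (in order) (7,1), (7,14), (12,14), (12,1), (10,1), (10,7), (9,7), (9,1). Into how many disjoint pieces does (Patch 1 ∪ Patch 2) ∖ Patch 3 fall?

(Patch 1 ∪ Patch 2) ∖ Patch 3 splits into 4 disjoint pieces (area 38, area 39.6, area 0.7333, area 3.1333).

4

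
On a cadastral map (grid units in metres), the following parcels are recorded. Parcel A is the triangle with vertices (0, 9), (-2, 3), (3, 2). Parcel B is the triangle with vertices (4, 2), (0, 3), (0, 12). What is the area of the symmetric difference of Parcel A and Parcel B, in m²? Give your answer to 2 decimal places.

16.72

|Parcel A| = 16, |Parcel B| = 18, |Parcel A∩Parcel B| = 8.64.
|Parcel A △ Parcel B| = |Parcel A| + |Parcel B| − 2·|Parcel A∩Parcel B| = 16 + 18 − 17.28 = 16.72.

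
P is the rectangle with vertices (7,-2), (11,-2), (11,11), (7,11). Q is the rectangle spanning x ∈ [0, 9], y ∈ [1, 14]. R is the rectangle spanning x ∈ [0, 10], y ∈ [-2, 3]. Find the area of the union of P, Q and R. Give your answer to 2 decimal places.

170.00

By inclusion–exclusion:
Individual areas: |P| = 52, |Q| = 117, |R| = 50.
|P∩Q|: x∈[7,9], y∈[1,11] → 2·10 = 20.
|P∩R|: x∈[7,10], y∈[-2,3] → 3·5 = 15.
|Q∩R|: x∈[0,9], y∈[1,3] → 9·2 = 18.
|P∩Q∩R| = 4.
|P ∪ Q ∪ R| = 219 − 53 + 4 = 170.00.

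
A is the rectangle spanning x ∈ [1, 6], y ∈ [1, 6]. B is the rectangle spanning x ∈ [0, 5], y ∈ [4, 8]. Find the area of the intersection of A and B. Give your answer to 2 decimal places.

8.00

|A∩B|: x∈[1,5], y∈[4,6] → 4·2 = 8.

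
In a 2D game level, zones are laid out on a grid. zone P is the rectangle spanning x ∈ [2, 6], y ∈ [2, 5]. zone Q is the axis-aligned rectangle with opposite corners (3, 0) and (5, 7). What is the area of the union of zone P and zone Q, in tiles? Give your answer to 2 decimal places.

By inclusion–exclusion:
Individual areas: |zone P| = 12, |zone Q| = 14.
|zone P∩zone Q|: x∈[3,5], y∈[2,5] → 2·3 = 6.
|zone P ∪ zone Q| = 26 − 6 = 20.00.

20.00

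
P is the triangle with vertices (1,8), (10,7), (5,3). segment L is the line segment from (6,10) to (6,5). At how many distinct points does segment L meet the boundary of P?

The segment meets the boundary at (6,7.444).

1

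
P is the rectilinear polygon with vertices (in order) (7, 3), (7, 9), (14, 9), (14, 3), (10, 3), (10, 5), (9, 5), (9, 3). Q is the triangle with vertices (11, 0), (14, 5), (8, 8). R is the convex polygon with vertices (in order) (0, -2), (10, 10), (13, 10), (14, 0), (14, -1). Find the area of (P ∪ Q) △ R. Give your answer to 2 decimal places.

63.45

|P ∪ Q| = 45.3875.
|(P ∪ Q) ∩ R| = 38.9708.
|(P ∪ Q) △ R| = 45.3875 + 96 − 77.9417 = 63.45.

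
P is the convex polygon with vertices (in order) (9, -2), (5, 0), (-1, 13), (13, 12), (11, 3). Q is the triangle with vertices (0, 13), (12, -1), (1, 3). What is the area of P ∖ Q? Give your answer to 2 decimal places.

83.57

|P| = 124, |P∩Q| = 40.4279.
|P ∖ Q| = |P| − |P∩Q| = 124 − 40.4279 = 83.57.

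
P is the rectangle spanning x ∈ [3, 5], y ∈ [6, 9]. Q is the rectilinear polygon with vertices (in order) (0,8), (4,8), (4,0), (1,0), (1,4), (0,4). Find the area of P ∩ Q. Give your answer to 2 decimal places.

The intersection is the polygon with vertices (3,6), (3,8), (4,8), (4,6).
By the shoelace formula its area is 2.00.

2.00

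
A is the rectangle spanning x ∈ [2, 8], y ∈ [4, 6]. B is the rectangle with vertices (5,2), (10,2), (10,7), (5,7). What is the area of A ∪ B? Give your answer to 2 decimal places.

31.00

By inclusion–exclusion:
Individual areas: |A| = 12, |B| = 25.
|A∩B|: x∈[5,8], y∈[4,6] → 3·2 = 6.
|A ∪ B| = 37 − 6 = 31.00.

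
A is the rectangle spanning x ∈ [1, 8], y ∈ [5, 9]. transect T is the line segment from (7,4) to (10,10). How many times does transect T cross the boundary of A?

The segment meets the boundary at (8,6), (7.5,5).

2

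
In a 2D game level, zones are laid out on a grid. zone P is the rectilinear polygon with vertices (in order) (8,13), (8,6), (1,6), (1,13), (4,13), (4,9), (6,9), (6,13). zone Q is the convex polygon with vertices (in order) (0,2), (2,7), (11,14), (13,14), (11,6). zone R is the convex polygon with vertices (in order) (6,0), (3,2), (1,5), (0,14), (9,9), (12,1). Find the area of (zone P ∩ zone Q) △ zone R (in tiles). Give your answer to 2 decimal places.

|zone P ∩ zone Q| = 19.4063.
|(zone P ∩ zone Q) ∩ zone R| = 17.7351.
|(zone P ∩ zone Q) △ zone R| = 19.4063 + 96 − 35.4701 = 79.94.

79.94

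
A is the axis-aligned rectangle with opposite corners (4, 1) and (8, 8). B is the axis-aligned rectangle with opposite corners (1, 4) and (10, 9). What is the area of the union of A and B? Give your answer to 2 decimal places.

By inclusion–exclusion:
Individual areas: |A| = 28, |B| = 45.
|A∩B|: x∈[4,8], y∈[4,8] → 4·4 = 16.
|A ∪ B| = 73 − 16 = 57.00.

57.00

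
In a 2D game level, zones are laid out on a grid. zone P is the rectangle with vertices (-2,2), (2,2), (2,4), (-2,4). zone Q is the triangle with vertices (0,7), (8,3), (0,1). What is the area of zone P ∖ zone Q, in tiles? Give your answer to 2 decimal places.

4.00

|zone P| = 8, |zone P∩zone Q| = 4.
|zone P ∖ zone Q| = |zone P| − |zone P∩zone Q| = 8 − 4 = 4.00.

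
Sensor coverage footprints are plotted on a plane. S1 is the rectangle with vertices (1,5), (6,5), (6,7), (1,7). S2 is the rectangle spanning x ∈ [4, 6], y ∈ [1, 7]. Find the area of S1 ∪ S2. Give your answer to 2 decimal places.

18.00

By inclusion–exclusion:
Individual areas: |S1| = 10, |S2| = 12.
|S1∩S2|: x∈[4,6], y∈[5,7] → 2·2 = 4.
|S1 ∪ S2| = 22 − 4 = 18.00.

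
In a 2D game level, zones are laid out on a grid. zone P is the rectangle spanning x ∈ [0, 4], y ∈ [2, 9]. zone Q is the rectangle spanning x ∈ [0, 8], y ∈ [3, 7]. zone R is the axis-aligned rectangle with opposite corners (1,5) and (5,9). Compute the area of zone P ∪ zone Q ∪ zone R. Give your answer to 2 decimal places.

46.00

By inclusion–exclusion:
Individual areas: |zone P| = 28, |zone Q| = 32, |zone R| = 16.
|zone P∩zone Q|: x∈[0,4], y∈[3,7] → 4·4 = 16.
|zone P∩zone R|: x∈[1,4], y∈[5,9] → 3·4 = 12.
|zone Q∩zone R|: x∈[1,5], y∈[5,7] → 4·2 = 8.
|zone P∩zone Q∩zone R| = 6.
|zone P ∪ zone Q ∪ zone R| = 76 − 36 + 6 = 46.00.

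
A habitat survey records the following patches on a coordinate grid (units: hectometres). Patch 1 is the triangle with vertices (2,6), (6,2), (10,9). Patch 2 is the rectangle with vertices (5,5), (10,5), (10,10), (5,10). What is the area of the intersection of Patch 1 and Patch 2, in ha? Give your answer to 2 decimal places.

10.74

The intersection is the polygon with vertices (7.714,5), (5,5), (5,7.125), (10,9).
By the shoelace formula its area is 10.74.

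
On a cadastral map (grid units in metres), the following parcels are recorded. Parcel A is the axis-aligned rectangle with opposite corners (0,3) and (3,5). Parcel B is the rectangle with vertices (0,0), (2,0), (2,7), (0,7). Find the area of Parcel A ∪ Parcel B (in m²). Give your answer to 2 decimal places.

16.00

By inclusion–exclusion:
Individual areas: |Parcel A| = 6, |Parcel B| = 14.
|Parcel A∩Parcel B|: x∈[0,2], y∈[3,5] → 2·2 = 4.
|Parcel A ∪ Parcel B| = 20 − 4 = 16.00.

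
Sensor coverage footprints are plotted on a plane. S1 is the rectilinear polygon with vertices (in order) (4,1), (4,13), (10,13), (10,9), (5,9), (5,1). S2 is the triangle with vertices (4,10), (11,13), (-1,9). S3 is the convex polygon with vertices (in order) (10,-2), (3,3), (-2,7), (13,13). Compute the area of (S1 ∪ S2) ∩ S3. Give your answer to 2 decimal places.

The region (S1 ∪ S2) ∩ S3 is the polygon with vertices (10,9), (5,9), (5,1.571), (4,2.286), (4,9.4), (10,11.8).
By the shoelace formula its area is 16.67.

16.67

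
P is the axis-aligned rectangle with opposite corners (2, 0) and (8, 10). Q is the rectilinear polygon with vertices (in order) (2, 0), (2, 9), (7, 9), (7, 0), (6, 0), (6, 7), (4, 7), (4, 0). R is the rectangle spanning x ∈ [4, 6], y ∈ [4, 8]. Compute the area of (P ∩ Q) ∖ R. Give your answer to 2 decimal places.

|P ∩ Q| = 31.
|(P ∩ Q) ∩ R| = 2.
|(P ∩ Q) ∖ R| = 31 − 2 = 29.00.

29.00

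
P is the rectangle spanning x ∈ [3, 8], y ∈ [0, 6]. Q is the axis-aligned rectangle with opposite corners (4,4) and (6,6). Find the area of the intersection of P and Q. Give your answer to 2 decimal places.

4.00

|P∩Q|: x∈[4,6], y∈[4,6] → 2·2 = 4.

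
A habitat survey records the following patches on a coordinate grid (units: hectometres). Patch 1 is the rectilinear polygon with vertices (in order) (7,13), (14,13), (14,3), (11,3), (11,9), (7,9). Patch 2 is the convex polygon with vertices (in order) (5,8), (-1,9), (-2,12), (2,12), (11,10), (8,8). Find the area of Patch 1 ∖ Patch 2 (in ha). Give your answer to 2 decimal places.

|Patch 1| = 46, |Patch 1∩Patch 2| = 5.0278.
|Patch 1 ∖ Patch 2| = |Patch 1| − |Patch 1∩Patch 2| = 46 − 5.0278 = 40.97.

40.97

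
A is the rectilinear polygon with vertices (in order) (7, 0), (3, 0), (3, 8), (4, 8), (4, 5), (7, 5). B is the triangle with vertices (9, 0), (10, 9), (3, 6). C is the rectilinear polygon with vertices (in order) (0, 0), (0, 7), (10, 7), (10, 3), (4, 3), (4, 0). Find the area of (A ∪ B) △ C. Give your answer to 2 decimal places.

42.10

|A ∪ B| = 47.7857.
|(A ∪ B) ∩ C| = 28.8413.
|(A ∪ B) △ C| = 47.7857 + 52 − 57.6825 = 42.10.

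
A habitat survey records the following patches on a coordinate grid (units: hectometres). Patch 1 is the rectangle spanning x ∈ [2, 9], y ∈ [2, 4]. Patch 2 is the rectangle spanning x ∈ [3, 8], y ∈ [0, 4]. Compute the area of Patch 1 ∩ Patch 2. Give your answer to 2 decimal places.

|Patch 1∩Patch 2|: x∈[3,8], y∈[2,4] → 5·2 = 10.

10.00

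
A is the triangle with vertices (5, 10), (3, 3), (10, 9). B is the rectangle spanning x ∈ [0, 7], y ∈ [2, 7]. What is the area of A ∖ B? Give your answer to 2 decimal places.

11.64

|A| = 18.5, |A∩B| = 6.8571.
|A ∖ B| = |A| − |A∩B| = 18.5 − 6.8571 = 11.64.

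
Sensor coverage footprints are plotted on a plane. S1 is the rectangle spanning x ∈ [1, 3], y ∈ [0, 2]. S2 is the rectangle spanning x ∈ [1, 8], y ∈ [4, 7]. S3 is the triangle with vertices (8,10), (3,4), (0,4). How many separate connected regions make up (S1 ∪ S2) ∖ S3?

(S1 ∪ S2) ∖ S3 splits into 3 disjoint pieces (area 4, area 11.25, area 3.375).

3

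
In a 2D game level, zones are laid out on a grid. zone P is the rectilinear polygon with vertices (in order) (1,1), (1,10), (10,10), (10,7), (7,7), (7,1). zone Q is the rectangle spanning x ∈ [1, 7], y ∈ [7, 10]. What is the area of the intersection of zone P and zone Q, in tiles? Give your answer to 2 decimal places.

The intersection is the polygon with vertices (1,10), (7,10), (7,7), (1,7).
By the shoelace formula its area is 18.00.

18.00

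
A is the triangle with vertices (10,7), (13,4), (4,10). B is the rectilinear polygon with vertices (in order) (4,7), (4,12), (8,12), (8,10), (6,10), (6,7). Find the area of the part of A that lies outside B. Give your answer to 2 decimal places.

4.17

|A| = 4.5, |A∩B| = 0.3333.
|A ∖ B| = |A| − |A∩B| = 4.5 − 0.3333 = 4.17.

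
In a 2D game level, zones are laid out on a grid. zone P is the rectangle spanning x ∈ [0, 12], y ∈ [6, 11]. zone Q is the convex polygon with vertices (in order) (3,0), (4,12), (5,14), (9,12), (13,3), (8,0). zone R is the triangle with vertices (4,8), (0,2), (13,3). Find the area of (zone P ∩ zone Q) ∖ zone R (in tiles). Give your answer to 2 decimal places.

29.90

|zone P ∩ zone Q| = 34.2361.
|(zone P ∩ zone Q) ∩ zone R| = 4.3381.
|(zone P ∩ zone Q) ∖ zone R| = 34.2361 − 4.3381 = 29.90.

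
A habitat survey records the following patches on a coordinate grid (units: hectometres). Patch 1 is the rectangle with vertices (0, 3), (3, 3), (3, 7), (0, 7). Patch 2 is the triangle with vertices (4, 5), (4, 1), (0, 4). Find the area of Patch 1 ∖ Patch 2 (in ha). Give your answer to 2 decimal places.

|Patch 1| = 12, |Patch 1∩Patch 2| = 3.4583.
|Patch 1 ∖ Patch 2| = |Patch 1| − |Patch 1∩Patch 2| = 12 − 3.4583 = 8.54.

8.54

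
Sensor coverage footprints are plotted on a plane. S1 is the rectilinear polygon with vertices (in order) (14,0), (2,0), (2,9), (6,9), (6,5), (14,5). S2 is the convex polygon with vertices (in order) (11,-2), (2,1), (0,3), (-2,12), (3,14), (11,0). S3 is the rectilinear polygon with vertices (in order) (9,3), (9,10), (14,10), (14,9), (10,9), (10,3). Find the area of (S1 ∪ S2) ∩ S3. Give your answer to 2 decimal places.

The region (S1 ∪ S2) ∩ S3 is the polygon with vertices (10,5), (10,3), (9,3), (9,5).
By the shoelace formula its area is 2.00.

2.00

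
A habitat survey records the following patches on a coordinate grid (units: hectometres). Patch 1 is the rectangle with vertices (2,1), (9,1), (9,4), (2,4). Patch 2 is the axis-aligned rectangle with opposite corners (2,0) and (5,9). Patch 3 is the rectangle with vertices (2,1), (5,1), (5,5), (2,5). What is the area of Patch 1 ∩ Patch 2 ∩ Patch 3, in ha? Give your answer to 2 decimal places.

The intersection is the polygon with vertices (5,1), (2,1), (2,4), (5,4).
By the shoelace formula its area is 9.00.

9.00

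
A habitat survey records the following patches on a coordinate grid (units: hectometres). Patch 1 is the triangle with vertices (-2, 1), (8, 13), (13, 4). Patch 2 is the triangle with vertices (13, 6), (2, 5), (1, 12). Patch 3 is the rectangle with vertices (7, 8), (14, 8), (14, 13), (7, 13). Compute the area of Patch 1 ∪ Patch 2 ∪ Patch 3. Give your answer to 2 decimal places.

By inclusion–exclusion:
Individual areas: |Patch 1| = 75, |Patch 2| = 39, |Patch 3| = 35.
|Patch 1∩Patch 2| = 25.7524.
|Patch 1∩Patch 3| = 11.3444.
|Patch 2∩Patch 3| = 1.
|Patch 1∩Patch 2∩Patch 3| = 1.
|Patch 1 ∪ Patch 2 ∪ Patch 3| = 149 − 38.0968 + 1 = 111.90.

111.90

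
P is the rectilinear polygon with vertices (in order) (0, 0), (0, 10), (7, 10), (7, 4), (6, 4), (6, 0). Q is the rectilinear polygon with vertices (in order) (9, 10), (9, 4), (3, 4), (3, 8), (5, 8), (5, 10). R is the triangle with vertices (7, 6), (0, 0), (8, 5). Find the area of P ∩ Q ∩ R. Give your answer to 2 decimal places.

2.22

The intersection is the polygon with vertices (7,4.375), (6.4,4), (6,4), (4.667,4), (7,6).
By the shoelace formula its area is 2.22.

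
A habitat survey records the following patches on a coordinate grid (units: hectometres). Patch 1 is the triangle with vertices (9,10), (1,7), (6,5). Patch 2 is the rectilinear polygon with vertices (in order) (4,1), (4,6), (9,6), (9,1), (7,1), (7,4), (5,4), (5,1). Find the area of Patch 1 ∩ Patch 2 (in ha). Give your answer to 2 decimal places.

The intersection is the polygon with vertices (6,5), (4,5.8), (4,6), (6.6,6).
By the shoelace formula its area is 1.50.

1.50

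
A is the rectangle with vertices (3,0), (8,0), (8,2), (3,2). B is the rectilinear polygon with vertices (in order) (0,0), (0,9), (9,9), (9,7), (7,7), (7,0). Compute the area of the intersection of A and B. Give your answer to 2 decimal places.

The intersection is the polygon with vertices (3,2), (7,2), (7,0), (3,0).
By the shoelace formula its area is 8.00.

8.00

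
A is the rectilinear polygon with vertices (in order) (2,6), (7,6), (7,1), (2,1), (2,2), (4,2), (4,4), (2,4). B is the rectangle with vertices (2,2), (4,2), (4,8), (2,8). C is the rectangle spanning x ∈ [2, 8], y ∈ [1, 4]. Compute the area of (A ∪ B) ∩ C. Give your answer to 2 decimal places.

15.00

The region (A ∪ B) ∩ C is the polygon with vertices (7,1), (2,1), (2,2), (2,4), (7,4).
By the shoelace formula its area is 15.00.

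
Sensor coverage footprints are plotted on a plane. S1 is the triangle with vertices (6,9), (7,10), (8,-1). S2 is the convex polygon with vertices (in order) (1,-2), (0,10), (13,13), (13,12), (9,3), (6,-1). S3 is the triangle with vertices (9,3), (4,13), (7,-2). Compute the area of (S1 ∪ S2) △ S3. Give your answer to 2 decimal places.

104.00

|S1 ∪ S2| = 120.2731.
|(S1 ∪ S2) ∩ S3| = 19.3888.
|(S1 ∪ S2) △ S3| = 120.2731 + 22.5 − 38.7776 = 104.00.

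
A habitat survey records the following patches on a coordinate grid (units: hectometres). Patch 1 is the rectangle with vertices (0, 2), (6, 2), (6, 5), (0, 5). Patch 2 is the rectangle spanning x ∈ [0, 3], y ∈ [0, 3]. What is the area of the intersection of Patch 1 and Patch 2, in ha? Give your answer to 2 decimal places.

|Patch 1∩Patch 2|: x∈[0,3], y∈[2,3] → 3·1 = 3.

3.00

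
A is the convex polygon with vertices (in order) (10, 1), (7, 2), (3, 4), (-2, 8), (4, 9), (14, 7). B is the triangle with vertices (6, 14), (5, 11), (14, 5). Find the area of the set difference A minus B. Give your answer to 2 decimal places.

66.54

|A| = 68.5, |A∩B| = 1.9624.
|A ∖ B| = |A| − |A∩B| = 68.5 − 1.9624 = 66.54.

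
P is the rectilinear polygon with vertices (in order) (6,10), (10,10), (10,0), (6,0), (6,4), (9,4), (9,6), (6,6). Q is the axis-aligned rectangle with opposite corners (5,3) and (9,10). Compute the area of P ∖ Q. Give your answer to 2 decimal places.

|P| = 34, |P∩Q| = 15.
|P ∖ Q| = |P| − |P∩Q| = 34 − 15 = 19.00.

19.00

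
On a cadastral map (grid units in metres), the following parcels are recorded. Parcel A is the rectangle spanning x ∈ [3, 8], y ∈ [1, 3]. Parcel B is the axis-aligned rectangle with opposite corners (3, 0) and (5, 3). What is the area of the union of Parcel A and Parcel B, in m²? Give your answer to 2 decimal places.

By inclusion–exclusion:
Individual areas: |Parcel A| = 10, |Parcel B| = 6.
|Parcel A∩Parcel B|: x∈[3,5], y∈[1,3] → 2·2 = 4.
|Parcel A ∪ Parcel B| = 16 − 4 = 12.00.

12.00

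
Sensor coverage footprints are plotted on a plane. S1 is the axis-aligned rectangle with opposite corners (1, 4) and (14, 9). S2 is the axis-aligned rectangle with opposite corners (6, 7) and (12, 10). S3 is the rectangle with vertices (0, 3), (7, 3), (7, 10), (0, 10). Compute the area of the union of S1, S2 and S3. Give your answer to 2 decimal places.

89.00

By inclusion–exclusion:
Individual areas: |S1| = 65, |S2| = 18, |S3| = 49.
|S1∩S2|: x∈[6,12], y∈[7,9] → 6·2 = 12.
|S1∩S3|: x∈[1,7], y∈[4,9] → 6·5 = 30.
|S2∩S3|: x∈[6,7], y∈[7,10] → 1·3 = 3.
|S1∩S2∩S3| = 2.
|S1 ∪ S2 ∪ S3| = 132 − 45 + 2 = 89.00.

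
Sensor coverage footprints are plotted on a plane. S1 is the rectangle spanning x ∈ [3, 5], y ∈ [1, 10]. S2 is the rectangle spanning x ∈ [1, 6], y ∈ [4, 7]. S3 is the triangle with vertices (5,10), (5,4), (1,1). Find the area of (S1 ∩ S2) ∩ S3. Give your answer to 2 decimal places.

The region (S1 ∩ S2) ∩ S3 is the polygon with vertices (3,4), (3,5.5), (3.667,7), (5,7), (5,4).
By the shoelace formula its area is 5.50.

5.50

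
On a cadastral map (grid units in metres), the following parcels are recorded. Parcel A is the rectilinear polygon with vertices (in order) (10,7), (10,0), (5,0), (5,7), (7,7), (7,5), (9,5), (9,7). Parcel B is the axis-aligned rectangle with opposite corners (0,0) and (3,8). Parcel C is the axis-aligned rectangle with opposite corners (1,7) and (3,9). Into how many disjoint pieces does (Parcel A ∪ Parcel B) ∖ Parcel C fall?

2

(Parcel A ∪ Parcel B) ∖ Parcel C splits into 2 disjoint pieces (area 31, area 22).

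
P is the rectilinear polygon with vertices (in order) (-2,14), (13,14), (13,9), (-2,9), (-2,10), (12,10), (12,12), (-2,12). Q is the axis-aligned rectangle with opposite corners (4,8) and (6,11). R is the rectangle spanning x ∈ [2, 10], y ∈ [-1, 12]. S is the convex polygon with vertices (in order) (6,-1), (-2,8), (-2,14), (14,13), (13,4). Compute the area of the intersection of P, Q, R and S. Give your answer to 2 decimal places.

2.00

The intersection is the polygon with vertices (6,10), (6,9), (4,9), (4,10).
By the shoelace formula its area is 2.00.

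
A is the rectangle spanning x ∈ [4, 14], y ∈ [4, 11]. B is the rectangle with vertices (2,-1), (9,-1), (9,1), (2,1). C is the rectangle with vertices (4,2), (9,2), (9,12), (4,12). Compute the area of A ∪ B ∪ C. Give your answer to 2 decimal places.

By inclusion–exclusion:
Individual areas: |A| = 70, |B| = 14, |C| = 50.
|A∩B| = 0 (no overlap).
|A∩C|: x∈[4,9], y∈[4,11] → 5·7 = 35.
|B∩C| = 0 (no overlap).
|A∩B∩C| = 0.
|A ∪ B ∪ C| = 134 − 35 + 0 = 99.00.

99.00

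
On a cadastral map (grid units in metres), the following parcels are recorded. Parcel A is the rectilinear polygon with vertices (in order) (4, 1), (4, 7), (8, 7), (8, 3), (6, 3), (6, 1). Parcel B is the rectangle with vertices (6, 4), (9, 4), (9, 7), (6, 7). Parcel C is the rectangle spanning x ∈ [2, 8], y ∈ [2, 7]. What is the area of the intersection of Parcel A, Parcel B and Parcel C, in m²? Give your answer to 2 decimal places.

The intersection is the polygon with vertices (8,4), (6,4), (6,7), (8,7).
By the shoelace formula its area is 6.00.

6.00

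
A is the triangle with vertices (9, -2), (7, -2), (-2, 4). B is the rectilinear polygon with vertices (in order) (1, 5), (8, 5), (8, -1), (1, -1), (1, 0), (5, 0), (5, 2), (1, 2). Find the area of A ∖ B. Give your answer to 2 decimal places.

|A| = 6, |A∩B| = 1.6515.
|A ∖ B| = |A| − |A∩B| = 6 − 1.6515 = 4.35.

4.35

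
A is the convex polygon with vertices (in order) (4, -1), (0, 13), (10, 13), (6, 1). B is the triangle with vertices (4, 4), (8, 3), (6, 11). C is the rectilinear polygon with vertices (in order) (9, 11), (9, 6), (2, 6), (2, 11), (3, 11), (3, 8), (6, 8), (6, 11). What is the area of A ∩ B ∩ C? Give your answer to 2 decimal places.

The intersection is the polygon with vertices (5.143,8), (6,8), (6,11), (7.25,6), (4.571,6).
By the shoelace formula its area is 5.41.

5.41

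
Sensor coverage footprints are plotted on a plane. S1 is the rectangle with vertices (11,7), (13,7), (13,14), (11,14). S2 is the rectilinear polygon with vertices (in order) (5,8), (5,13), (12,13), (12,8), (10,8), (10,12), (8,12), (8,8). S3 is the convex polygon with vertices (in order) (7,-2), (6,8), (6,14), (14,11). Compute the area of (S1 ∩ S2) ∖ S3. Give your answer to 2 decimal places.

1.06

|S1 ∩ S2| = 5.
|(S1 ∩ S2) ∩ S3| = 3.9375.
|(S1 ∩ S2) ∖ S3| = 5 − 3.9375 = 1.06.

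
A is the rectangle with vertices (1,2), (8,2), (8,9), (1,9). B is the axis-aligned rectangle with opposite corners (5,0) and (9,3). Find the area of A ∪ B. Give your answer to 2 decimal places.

58.00

By inclusion–exclusion:
Individual areas: |A| = 49, |B| = 12.
|A∩B|: x∈[5,8], y∈[2,3] → 3·1 = 3.
|A ∪ B| = 61 − 3 = 58.00.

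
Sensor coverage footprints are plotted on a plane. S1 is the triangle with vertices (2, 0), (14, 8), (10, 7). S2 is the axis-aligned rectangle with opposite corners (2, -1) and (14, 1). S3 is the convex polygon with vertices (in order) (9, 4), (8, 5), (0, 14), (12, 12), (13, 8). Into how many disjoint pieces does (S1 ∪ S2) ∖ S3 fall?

2

(S1 ∪ S2) ∖ S3 splits into 2 disjoint pieces (area 0.8333, area 27.8558).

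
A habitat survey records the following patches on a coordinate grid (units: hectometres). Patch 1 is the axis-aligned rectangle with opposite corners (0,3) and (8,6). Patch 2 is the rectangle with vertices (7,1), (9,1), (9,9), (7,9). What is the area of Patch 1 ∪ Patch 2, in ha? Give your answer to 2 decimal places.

By inclusion–exclusion:
Individual areas: |Patch 1| = 24, |Patch 2| = 16.
|Patch 1∩Patch 2|: x∈[7,8], y∈[3,6] → 1·3 = 3.
|Patch 1 ∪ Patch 2| = 40 − 3 = 37.00.

37.00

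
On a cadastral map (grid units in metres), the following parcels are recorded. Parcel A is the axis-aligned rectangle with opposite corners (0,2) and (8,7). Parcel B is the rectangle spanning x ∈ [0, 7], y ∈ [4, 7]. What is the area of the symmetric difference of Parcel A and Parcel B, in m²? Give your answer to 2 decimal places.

19.00

|Parcel A∩Parcel B|: x∈[0,7], y∈[4,7] → 7·3 = 21.
|Parcel A △ Parcel B| = |Parcel A| + |Parcel B| − 2·|Parcel A∩Parcel B| = 40 + 21 − 42 = 19.00.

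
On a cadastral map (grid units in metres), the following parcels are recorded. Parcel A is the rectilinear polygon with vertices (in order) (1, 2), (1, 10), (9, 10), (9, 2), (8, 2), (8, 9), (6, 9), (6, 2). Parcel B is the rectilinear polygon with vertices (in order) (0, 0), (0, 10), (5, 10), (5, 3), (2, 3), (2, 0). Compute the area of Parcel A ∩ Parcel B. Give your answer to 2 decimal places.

The intersection is the polygon with vertices (1,10), (5,10), (5,3), (2,3), (2,2), (1,2).
By the shoelace formula its area is 29.00.

29.00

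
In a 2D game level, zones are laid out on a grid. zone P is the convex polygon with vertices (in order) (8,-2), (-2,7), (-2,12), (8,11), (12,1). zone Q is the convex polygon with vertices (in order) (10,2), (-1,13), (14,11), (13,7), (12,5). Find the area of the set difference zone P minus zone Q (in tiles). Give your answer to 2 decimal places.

|zone P| = 116, |zone P∩zone Q| = 40.2222.
|zone P ∖ zone Q| = |zone P| − |zone P∩zone Q| = 116 − 40.2222 = 75.78.

75.78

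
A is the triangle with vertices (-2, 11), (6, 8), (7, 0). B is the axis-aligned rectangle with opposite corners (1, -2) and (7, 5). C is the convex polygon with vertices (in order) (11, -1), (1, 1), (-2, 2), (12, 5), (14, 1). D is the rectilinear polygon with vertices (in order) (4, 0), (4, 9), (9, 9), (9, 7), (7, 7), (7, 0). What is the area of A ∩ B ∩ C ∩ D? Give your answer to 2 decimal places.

4.43

The intersection is the polygon with vertices (6.522,3.826), (7,0), (4.265,3.342).
By the shoelace formula its area is 4.43.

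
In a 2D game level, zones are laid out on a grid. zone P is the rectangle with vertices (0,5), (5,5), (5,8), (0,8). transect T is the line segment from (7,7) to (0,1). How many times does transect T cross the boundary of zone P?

2

The segment meets the boundary at (4.667,5), (5,5.286).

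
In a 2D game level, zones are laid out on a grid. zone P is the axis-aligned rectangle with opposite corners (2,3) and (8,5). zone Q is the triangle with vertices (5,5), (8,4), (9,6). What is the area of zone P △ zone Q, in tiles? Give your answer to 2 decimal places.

|zone P| = 12, |zone Q| = 3.5, |zone P∩zone Q| = 1.5.
|zone P △ zone Q| = |zone P| + |zone Q| − 2·|zone P∩zone Q| = 12 + 3.5 − 3 = 12.50.

12.50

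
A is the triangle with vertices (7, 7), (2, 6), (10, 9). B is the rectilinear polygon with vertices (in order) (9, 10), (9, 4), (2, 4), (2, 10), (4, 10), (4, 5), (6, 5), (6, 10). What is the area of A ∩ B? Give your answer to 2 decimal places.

2.30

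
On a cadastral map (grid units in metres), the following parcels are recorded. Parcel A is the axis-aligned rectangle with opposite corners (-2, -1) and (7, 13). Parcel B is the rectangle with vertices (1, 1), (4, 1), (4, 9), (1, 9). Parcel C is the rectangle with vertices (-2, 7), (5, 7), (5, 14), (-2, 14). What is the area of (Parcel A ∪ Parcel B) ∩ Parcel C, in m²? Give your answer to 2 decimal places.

42.00

The region (Parcel A ∪ Parcel B) ∩ Parcel C is the polygon with vertices (-2,13), (5,13), (5,7), (-2,7).
By the shoelace formula its area is 42.00.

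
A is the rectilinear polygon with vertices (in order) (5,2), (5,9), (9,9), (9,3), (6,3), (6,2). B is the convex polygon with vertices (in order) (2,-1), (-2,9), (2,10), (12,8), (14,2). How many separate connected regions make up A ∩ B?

1

A ∩ B is a single connected region.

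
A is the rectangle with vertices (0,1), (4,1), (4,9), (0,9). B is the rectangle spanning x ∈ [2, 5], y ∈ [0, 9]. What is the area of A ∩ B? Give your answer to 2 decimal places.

|A∩B|: x∈[2,4], y∈[1,9] → 2·8 = 16.

16.00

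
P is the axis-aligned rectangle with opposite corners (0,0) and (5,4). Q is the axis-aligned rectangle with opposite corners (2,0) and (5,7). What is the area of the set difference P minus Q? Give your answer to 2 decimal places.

8.00

|P∩Q|: x∈[2,5], y∈[0,4] → 3·4 = 12.
|P| = 20.
|P ∖ Q| = |P| − |P∩Q| = 20 − 12 = 8.00.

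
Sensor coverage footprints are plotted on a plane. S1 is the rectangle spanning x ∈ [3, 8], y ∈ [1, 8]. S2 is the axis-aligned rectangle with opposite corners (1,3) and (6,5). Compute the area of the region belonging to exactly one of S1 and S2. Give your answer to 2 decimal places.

|S1∩S2|: x∈[3,6], y∈[3,5] → 3·2 = 6.
|S1 △ S2| = |S1| + |S2| − 2·|S1∩S2| = 35 + 10 − 12 = 33.00.

33.00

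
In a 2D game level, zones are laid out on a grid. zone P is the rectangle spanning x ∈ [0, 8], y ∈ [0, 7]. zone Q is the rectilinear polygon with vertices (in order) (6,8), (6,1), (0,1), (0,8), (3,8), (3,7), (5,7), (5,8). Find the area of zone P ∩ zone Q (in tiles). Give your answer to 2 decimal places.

36.00

The intersection is the polygon with vertices (6,7), (6,1), (0,1), (0,7), (3,7), (5,7).
By the shoelace formula its area is 36.00.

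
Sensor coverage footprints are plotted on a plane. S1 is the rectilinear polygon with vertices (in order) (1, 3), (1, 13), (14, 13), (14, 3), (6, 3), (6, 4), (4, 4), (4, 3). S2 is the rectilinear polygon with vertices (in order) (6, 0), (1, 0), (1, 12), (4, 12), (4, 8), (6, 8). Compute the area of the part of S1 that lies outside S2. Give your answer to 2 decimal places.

93.00

|S1| = 128, |S1∩S2| = 35.
|S1 ∖ S2| = |S1| − |S1∩S2| = 128 − 35 = 93.00.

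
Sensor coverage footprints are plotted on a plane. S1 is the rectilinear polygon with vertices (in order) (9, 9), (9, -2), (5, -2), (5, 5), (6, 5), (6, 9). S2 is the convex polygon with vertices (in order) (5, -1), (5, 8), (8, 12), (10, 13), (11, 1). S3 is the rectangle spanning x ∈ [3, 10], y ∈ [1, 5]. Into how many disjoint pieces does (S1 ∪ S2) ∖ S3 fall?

(S1 ∪ S2) ∖ S3 is a single connected region.

1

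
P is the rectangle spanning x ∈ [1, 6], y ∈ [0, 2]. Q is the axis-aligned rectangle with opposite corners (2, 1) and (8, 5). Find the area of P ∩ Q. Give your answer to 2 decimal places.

|P∩Q|: x∈[2,6], y∈[1,2] → 4·1 = 4.

4.00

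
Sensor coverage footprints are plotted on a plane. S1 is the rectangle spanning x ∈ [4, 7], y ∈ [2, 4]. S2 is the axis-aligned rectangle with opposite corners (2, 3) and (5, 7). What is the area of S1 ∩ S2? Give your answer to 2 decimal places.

|S1∩S2|: x∈[4,5], y∈[3,4] → 1·1 = 1.

1.00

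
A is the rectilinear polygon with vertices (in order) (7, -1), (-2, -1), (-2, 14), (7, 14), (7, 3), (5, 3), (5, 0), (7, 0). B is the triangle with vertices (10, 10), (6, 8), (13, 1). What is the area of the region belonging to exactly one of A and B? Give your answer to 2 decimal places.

|A| = 129, |B| = 21, |A∩B| = 0.75.
|A △ B| = |A| + |B| − 2·|A∩B| = 129 + 21 − 1.5 = 148.50.

148.50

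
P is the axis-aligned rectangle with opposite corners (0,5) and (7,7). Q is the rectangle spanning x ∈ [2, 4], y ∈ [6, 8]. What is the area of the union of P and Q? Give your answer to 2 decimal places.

16.00

By inclusion–exclusion:
Individual areas: |P| = 14, |Q| = 4.
|P∩Q|: x∈[2,4], y∈[6,7] → 2·1 = 2.
|P ∪ Q| = 18 − 2 = 16.00.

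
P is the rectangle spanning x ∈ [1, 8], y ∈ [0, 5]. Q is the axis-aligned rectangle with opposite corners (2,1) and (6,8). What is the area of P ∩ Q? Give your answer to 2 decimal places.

|P∩Q|: x∈[2,6], y∈[1,5] → 4·4 = 16.

16.00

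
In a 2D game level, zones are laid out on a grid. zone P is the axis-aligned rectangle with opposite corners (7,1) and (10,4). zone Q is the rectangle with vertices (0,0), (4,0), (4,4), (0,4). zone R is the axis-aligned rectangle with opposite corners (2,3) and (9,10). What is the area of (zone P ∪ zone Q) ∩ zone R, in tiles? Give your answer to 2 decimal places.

|zone P ∪ zone Q| = 25.
|(zone P ∪ zone Q) ∩ zone R| = 4.00.

4.00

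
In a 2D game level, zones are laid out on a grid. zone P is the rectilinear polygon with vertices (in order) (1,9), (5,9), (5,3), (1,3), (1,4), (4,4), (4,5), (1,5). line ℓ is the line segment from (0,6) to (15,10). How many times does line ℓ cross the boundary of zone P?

The segment meets the boundary at (5,7.333), (1,6.267).

2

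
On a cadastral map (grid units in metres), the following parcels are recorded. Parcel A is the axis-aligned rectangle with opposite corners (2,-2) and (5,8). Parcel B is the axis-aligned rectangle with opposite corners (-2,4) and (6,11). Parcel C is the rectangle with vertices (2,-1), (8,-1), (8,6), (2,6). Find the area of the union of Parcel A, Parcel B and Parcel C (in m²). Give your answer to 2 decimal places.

By inclusion–exclusion:
Individual areas: |Parcel A| = 30, |Parcel B| = 56, |Parcel C| = 42.
|Parcel A∩Parcel B|: x∈[2,5], y∈[4,8] → 3·4 = 12.
|Parcel A∩Parcel C|: x∈[2,5], y∈[-1,6] → 3·7 = 21.
|Parcel B∩Parcel C|: x∈[2,6], y∈[4,6] → 4·2 = 8.
|Parcel A∩Parcel B∩Parcel C| = 6.
|Parcel A ∪ Parcel B ∪ Parcel C| = 128 − 41 + 6 = 93.00.

93.00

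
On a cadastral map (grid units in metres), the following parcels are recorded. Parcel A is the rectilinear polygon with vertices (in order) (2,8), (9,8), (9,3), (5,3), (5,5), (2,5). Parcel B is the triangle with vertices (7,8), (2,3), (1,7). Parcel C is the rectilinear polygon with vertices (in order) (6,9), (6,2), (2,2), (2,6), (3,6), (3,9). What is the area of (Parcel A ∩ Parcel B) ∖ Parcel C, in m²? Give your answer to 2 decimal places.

1.67

|Parcel A ∩ Parcel B| = 8.4167.
|(Parcel A ∩ Parcel B) ∩ Parcel C| = 6.75.
|(Parcel A ∩ Parcel B) ∖ Parcel C| = 8.4167 − 6.75 = 1.67.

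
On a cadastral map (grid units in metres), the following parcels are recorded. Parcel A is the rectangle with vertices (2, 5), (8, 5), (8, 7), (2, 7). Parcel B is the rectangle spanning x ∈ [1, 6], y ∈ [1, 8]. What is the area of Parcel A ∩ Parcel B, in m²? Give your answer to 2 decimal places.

|Parcel A∩Parcel B|: x∈[2,6], y∈[5,7] → 4·2 = 8.

8.00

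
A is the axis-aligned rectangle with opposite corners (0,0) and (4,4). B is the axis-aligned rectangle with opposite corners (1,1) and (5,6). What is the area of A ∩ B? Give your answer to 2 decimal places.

|A∩B|: x∈[1,4], y∈[1,4] → 3·3 = 9.

9.00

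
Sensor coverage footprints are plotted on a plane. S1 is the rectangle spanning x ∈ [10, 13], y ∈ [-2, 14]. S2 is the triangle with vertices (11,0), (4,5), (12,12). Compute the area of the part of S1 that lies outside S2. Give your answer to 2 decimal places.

32.11

|S1| = 48, |S1∩S2| = 15.8929.
|S1 ∖ S2| = |S1| − |S1∩S2| = 48 − 15.8929 = 32.11.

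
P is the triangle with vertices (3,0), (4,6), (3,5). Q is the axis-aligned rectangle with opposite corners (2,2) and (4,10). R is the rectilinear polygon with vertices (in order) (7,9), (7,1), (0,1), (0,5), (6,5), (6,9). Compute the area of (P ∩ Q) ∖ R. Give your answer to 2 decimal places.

|P ∩ Q| = 2.1667.
|(P ∩ Q) ∩ R| = 1.75.
|(P ∩ Q) ∖ R| = 2.1667 − 1.75 = 0.42.

0.42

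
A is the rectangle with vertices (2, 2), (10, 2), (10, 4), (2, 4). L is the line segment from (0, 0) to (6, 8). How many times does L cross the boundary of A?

2

The segment meets the boundary at (3,4), (2,2.667).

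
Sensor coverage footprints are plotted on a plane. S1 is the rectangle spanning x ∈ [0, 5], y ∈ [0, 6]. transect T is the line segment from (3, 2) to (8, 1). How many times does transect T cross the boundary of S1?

The segment meets the boundary at (5,1.6).

1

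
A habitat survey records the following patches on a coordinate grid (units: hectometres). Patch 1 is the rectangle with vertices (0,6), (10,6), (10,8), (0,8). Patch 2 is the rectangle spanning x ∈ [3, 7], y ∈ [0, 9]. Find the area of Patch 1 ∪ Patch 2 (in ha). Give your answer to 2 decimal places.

By inclusion–exclusion:
Individual areas: |Patch 1| = 20, |Patch 2| = 36.
|Patch 1∩Patch 2|: x∈[3,7], y∈[6,8] → 4·2 = 8.
|Patch 1 ∪ Patch 2| = 56 − 8 = 48.00.

48.00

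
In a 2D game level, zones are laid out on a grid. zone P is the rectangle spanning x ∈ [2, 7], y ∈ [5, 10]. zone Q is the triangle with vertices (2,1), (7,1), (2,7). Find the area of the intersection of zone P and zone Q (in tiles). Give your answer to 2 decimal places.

1.67

The intersection is the polygon with vertices (2,7), (3.667,5), (2,5).
By the shoelace formula its area is 1.67.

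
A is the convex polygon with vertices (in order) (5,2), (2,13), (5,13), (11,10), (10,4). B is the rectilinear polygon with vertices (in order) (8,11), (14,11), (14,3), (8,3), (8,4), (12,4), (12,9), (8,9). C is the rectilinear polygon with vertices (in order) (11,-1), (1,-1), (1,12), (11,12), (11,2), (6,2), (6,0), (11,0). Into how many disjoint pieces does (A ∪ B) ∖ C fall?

2

(A ∪ B) ∖ C splits into 2 disjoint pieces (area 3.8636, area 19).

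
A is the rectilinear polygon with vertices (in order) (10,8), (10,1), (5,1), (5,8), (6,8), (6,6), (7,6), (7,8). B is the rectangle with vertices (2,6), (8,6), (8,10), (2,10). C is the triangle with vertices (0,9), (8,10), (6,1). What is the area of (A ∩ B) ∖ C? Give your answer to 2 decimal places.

|A ∩ B| = 4.
|(A ∩ B) ∩ C| = 2.6667.
|(A ∩ B) ∖ C| = 4 − 2.6667 = 1.33.

1.33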